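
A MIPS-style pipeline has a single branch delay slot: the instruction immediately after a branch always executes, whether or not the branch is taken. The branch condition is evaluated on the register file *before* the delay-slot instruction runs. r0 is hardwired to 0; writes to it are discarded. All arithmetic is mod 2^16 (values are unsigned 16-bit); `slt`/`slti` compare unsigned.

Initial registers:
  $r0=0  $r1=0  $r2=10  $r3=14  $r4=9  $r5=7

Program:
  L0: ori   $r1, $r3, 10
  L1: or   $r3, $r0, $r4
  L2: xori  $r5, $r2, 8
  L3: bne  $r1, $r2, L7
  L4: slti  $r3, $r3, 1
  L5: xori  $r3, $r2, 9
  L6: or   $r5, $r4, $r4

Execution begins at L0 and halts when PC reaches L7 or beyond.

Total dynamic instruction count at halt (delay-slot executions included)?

  step pc=0: ori   $r1, $r3, 10  regs=(0,14,10,14,9,7)
  step pc=1: or   $r3, $r0, $r4  regs=(0,14,10,9,9,7)
  step pc=2: xori  $r5, $r2, 8  regs=(0,14,10,9,9,2)
  step pc=3: bne  $r1, $r2, L7  cond=T  regs=(0,14,10,9,9,2)
  step pc=4: slti  $r3, $r3, 1  regs=(0,14,10,0,9,2)

5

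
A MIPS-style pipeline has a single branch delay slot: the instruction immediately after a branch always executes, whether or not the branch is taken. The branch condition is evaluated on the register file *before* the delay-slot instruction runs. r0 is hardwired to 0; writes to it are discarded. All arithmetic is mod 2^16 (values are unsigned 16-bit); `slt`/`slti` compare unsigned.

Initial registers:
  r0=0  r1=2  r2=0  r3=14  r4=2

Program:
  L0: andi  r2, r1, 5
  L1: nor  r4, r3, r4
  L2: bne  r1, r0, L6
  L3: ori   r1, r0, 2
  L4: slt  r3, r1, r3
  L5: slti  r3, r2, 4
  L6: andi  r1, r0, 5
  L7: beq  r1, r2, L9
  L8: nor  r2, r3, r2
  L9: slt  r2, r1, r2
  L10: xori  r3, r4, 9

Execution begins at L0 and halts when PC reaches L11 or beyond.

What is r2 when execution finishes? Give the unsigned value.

  step pc=0: andi  r2, r1, 5  regs=(0,2,0,14,2)
  step pc=1: nor  r4, r3, r4  regs=(0,2,0,14,65521)
  step pc=2: bne  r1, r0, L6  cond=T  regs=(0,2,0,14,65521)
  step pc=3: ori   r1, r0, 2  regs=(0,2,0,14,65521)
  step pc=6: andi  r1, r0, 5  regs=(0,0,0,14,65521)
  step pc=7: beq  r1, r2, L9  cond=T  regs=(0,0,0,14,65521)
  step pc=8: nor  r2, r3, r2  regs=(0,0,65521,14,65521)
  step pc=9: slt  r2, r1, r2  regs=(0,0,1,14,65521)
  step pc=10: xori  r3, r4, 9  regs=(0,0,1,65528,65521)

1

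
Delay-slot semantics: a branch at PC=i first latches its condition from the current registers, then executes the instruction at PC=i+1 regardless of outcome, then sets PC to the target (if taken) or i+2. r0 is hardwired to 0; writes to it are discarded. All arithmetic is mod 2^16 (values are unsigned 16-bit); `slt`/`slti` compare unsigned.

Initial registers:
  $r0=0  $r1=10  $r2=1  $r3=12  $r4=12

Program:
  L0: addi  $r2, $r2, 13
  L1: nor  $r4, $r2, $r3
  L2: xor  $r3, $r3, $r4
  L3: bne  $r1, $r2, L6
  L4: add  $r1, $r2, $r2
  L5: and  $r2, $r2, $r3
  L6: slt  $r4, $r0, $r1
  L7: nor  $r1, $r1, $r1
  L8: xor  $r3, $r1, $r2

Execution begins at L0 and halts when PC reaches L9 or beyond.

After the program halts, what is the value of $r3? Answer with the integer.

65517

  step pc=0: addi  $r2, $r2, 13  regs=(0,10,14,12,12)
  step pc=1: nor  $r4, $r2, $r3  regs=(0,10,14,12,65521)
  step pc=2: xor  $r3, $r3, $r4  regs=(0,10,14,65533,65521)
  step pc=3: bne  $r1, $r2, L6  cond=T  regs=(0,10,14,65533,65521)
  step pc=4: add  $r1, $r2, $r2  regs=(0,28,14,65533,65521)
  step pc=6: slt  $r4, $r0, $r1  regs=(0,28,14,65533,1)
  step pc=7: nor  $r1, $r1, $r1  regs=(0,65507,14,65533,1)
  step pc=8: xor  $r3, $r1, $r2  regs=(0,65507,14,65517,1)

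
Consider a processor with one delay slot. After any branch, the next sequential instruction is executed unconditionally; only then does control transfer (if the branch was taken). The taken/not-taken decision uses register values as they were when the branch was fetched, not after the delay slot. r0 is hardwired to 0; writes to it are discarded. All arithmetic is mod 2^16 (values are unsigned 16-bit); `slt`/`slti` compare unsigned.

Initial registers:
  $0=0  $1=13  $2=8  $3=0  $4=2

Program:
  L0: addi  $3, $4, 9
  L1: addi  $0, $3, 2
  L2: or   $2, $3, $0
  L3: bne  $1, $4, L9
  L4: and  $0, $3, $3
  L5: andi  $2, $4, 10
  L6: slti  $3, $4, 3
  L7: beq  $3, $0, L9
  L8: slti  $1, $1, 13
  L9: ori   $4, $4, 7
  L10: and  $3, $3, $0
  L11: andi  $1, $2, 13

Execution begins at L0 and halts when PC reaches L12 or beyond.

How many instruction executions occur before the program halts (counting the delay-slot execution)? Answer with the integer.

8

#0 addi  $3, $4, 9 ; 0/13/8/11/2
#1 addi  $0, $3, 2 ; 0/13/8/11/2
#2 or   $2, $3, $0 ; 0/13/11/11/2
#3 bne  $1, $4, L9 ; 0/13/11/11/2 ; →target
#4 and  $0, $3, $3 ; 0/13/11/11/2
#9 ori   $4, $4, 7 ; 0/13/11/11/7
#10 and  $3, $3, $0 ; 0/13/11/0/7
#11 andi  $1, $2, 13 ; 0/9/11/0/7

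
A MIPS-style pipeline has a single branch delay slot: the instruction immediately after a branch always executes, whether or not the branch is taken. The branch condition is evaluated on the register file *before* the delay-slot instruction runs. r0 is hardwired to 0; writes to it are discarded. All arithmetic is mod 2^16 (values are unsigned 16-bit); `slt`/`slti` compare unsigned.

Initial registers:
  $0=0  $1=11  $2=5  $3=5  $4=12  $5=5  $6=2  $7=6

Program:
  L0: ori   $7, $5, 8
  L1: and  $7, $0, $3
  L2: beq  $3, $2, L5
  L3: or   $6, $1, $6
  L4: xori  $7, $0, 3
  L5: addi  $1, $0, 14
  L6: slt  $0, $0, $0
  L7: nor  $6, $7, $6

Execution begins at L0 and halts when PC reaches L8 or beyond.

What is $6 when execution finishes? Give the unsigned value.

#0 ori   $7, $5, 8 ; 0/11/5/5/12/5/2/13
#1 and  $7, $0, $3 ; 0/11/5/5/12/5/2/0
#2 beq  $3, $2, L5 ; 0/11/5/5/12/5/2/0 ; →target
#3 or   $6, $1, $6 ; 0/11/5/5/12/5/11/0
#5 addi  $1, $0, 14 ; 0/14/5/5/12/5/11/0
#6 slt  $0, $0, $0 ; 0/14/5/5/12/5/11/0
#7 nor  $6, $7, $6 ; 0/14/5/5/12/5/65524/0

65524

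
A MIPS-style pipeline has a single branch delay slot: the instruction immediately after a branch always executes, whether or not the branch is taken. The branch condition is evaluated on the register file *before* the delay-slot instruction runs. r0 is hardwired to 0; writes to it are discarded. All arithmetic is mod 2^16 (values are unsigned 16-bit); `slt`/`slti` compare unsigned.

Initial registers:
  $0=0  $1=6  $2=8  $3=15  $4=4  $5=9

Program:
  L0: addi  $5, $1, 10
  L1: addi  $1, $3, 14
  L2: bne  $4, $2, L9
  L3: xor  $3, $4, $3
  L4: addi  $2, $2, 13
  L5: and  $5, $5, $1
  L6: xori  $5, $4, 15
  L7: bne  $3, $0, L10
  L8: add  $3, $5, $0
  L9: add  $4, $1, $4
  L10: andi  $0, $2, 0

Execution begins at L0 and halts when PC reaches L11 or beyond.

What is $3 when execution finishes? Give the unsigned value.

11

#0 addi  $5, $1, 10 ; 0/6/8/15/4/16
#1 addi  $1, $3, 14 ; 0/29/8/15/4/16
#2 bne  $4, $2, L9 ; 0/29/8/15/4/16 ; →target
#3 xor  $3, $4, $3 ; 0/29/8/11/4/16
#9 add  $4, $1, $4 ; 0/29/8/11/33/16
#10 andi  $0, $2, 0 ; 0/29/8/11/33/16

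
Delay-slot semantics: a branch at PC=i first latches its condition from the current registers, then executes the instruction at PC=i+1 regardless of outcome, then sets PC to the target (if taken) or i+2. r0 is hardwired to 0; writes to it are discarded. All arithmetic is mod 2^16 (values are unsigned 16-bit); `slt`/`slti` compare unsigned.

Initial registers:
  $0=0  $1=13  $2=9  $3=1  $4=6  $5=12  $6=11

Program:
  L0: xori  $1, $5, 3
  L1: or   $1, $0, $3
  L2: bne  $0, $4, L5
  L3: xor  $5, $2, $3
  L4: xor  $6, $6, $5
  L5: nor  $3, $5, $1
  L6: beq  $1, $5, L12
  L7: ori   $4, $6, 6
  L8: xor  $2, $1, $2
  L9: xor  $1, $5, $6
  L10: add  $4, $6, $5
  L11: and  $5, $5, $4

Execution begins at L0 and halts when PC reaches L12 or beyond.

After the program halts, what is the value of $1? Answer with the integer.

3

#0 xori  $1, $5, 3 ; 0/15/9/1/6/12/11
#1 or   $1, $0, $3 ; 0/1/9/1/6/12/11
#2 bne  $0, $4, L5 ; 0/1/9/1/6/12/11 ; →target
#3 xor  $5, $2, $3 ; 0/1/9/1/6/8/11
#5 nor  $3, $5, $1 ; 0/1/9/65526/6/8/11
#6 beq  $1, $5, L12 ; 0/1/9/65526/6/8/11 ; →fallthru
#7 ori   $4, $6, 6 ; 0/1/9/65526/15/8/11
#8 xor  $2, $1, $2 ; 0/1/8/65526/15/8/11
#9 xor  $1, $5, $6 ; 0/3/8/65526/15/8/11
#10 add  $4, $6, $5 ; 0/3/8/65526/19/8/11
#11 and  $5, $5, $4 ; 0/3/8/65526/19/0/11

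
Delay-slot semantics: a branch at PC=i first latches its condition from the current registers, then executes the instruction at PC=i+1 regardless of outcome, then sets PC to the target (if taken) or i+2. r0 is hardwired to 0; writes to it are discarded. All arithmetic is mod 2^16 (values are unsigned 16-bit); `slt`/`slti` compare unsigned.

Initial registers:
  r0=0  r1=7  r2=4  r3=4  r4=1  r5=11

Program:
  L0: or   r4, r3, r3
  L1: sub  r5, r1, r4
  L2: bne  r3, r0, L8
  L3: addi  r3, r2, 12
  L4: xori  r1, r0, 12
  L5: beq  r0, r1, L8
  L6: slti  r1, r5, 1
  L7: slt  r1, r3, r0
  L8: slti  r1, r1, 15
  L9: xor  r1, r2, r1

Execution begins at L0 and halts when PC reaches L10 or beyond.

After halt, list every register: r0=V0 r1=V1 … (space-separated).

r0=0 r1=5 r2=4 r3=16 r4=4 r5=3

[0] or   r4, r3, r3  →  {r0:0, r1:7, r2:4, r3:4, r4:4, r5:11}
[1] sub  r5, r1, r4  →  {r0:0, r1:7, r2:4, r3:4, r4:4, r5:3}
[2] bne  r3, r0, L8  →  {r0:0, r1:7, r2:4, r3:4, r4:4, r5:3}  ⟨branch taken⟩
[3] addi  r3, r2, 12  →  {r0:0, r1:7, r2:4, r3:16, r4:4, r5:3}
[8] slti  r1, r1, 15  →  {r0:0, r1:1, r2:4, r3:16, r4:4, r5:3}
[9] xor  r1, r2, r1  →  {r0:0, r1:5, r2:4, r3:16, r4:4, r5:3}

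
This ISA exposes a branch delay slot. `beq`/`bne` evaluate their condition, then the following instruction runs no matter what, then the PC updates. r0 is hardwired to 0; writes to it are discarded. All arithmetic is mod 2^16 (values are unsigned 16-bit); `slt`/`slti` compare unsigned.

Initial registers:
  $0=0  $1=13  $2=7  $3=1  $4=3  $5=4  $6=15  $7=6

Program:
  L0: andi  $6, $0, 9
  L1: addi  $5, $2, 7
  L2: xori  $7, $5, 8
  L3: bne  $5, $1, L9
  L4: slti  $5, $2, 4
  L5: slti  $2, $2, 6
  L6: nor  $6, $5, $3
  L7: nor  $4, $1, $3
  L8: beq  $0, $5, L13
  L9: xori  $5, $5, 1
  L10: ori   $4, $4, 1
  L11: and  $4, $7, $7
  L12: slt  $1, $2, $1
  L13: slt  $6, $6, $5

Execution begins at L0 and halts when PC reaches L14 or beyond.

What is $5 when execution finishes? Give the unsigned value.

#0 andi  $6, $0, 9 ; 0/13/7/1/3/4/0/6
#1 addi  $5, $2, 7 ; 0/13/7/1/3/14/0/6
#2 xori  $7, $5, 8 ; 0/13/7/1/3/14/0/6
#3 bne  $5, $1, L9 ; 0/13/7/1/3/14/0/6 ; →target
#4 slti  $5, $2, 4 ; 0/13/7/1/3/0/0/6
#9 xori  $5, $5, 1 ; 0/13/7/1/3/1/0/6
#10 ori   $4, $4, 1 ; 0/13/7/1/3/1/0/6
#11 and  $4, $7, $7 ; 0/13/7/1/6/1/0/6
#12 slt  $1, $2, $1 ; 0/1/7/1/6/1/0/6
#13 slt  $6, $6, $5 ; 0/1/7/1/6/1/1/6

1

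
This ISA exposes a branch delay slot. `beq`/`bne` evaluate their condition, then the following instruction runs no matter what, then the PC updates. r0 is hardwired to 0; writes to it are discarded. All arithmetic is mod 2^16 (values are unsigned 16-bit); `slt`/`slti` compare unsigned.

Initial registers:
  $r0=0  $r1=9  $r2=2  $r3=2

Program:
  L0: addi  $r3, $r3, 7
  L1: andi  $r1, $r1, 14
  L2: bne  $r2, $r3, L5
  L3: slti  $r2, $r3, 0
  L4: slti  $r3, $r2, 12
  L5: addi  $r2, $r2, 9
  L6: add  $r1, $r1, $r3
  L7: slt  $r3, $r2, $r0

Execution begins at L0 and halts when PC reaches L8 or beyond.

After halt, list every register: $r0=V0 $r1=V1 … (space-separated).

$r0=0 $r1=17 $r2=9 $r3=0

  step pc=0: addi  $r3, $r3, 7  regs=(0,9,2,9)
  step pc=1: andi  $r1, $r1, 14  regs=(0,8,2,9)
  step pc=2: bne  $r2, $r3, L5  cond=T  regs=(0,8,2,9)
  step pc=3: slti  $r2, $r3, 0  regs=(0,8,0,9)
  step pc=5: addi  $r2, $r2, 9  regs=(0,8,9,9)
  step pc=6: add  $r1, $r1, $r3  regs=(0,17,9,9)
  step pc=7: slt  $r3, $r2, $r0  regs=(0,17,9,0)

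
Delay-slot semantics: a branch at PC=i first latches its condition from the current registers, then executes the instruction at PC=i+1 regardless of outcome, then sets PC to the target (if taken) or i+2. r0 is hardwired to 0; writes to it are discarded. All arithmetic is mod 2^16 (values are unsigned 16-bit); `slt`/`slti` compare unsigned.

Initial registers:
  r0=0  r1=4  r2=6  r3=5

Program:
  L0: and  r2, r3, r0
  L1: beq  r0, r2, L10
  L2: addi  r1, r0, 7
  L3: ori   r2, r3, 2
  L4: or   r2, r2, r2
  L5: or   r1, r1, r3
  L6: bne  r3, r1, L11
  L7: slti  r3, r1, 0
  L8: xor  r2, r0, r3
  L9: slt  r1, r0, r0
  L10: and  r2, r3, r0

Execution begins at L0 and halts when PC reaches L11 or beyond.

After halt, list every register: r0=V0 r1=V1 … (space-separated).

r0=0 r1=7 r2=0 r3=5

#0 and  r2, r3, r0 ; 0/4/0/5
#1 beq  r0, r2, L10 ; 0/4/0/5 ; →target
#2 addi  r1, r0, 7 ; 0/7/0/5
#10 and  r2, r3, r0 ; 0/7/0/5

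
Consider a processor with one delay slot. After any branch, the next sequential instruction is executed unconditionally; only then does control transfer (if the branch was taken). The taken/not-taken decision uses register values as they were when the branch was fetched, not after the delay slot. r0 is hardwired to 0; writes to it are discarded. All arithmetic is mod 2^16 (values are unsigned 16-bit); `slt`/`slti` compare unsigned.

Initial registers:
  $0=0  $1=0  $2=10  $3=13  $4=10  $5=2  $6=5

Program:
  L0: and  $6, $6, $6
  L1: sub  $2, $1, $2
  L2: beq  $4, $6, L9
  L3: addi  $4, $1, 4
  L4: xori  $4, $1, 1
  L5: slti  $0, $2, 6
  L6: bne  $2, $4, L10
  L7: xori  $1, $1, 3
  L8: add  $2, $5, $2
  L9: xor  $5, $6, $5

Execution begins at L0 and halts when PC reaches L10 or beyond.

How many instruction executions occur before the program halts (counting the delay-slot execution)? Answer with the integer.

8

#0 and  $6, $6, $6 ; 0/0/10/13/10/2/5
#1 sub  $2, $1, $2 ; 0/0/65526/13/10/2/5
#2 beq  $4, $6, L9 ; 0/0/65526/13/10/2/5 ; →fallthru
#3 addi  $4, $1, 4 ; 0/0/65526/13/4/2/5
#4 xori  $4, $1, 1 ; 0/0/65526/13/1/2/5
#5 slti  $0, $2, 6 ; 0/0/65526/13/1/2/5
#6 bne  $2, $4, L10 ; 0/0/65526/13/1/2/5 ; →target
#7 xori  $1, $1, 3 ; 0/3/65526/13/1/2/5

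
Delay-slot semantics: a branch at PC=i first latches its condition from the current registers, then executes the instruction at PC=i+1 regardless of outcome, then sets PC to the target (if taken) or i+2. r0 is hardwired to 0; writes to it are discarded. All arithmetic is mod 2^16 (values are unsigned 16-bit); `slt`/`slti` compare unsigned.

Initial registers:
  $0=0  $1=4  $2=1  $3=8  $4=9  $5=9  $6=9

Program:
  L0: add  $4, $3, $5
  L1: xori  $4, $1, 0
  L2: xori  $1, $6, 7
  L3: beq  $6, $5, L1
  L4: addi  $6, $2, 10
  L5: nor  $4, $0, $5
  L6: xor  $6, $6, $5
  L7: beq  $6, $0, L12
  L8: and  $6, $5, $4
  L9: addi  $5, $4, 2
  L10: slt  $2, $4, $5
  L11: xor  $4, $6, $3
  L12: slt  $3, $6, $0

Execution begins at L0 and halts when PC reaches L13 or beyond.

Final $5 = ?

65528

  step pc=0: add  $4, $3, $5  regs=(0,4,1,8,17,9,9)
  step pc=1: xori  $4, $1, 0  regs=(0,4,1,8,4,9,9)
  step pc=2: xori  $1, $6, 7  regs=(0,14,1,8,4,9,9)
  step pc=3: beq  $6, $5, L1  cond=T  regs=(0,14,1,8,4,9,9)
  step pc=4: addi  $6, $2, 10  regs=(0,14,1,8,4,9,11)
  step pc=1: xori  $4, $1, 0  regs=(0,14,1,8,14,9,11)
  step pc=2: xori  $1, $6, 7  regs=(0,12,1,8,14,9,11)
  step pc=3: beq  $6, $5, L1  cond=F  regs=(0,12,1,8,14,9,11)
  step pc=4: addi  $6, $2, 10  regs=(0,12,1,8,14,9,11)
  step pc=5: nor  $4, $0, $5  regs=(0,12,1,8,65526,9,11)
  step pc=6: xor  $6, $6, $5  regs=(0,12,1,8,65526,9,2)
  step pc=7: beq  $6, $0, L12  cond=F  regs=(0,12,1,8,65526,9,2)
  step pc=8: and  $6, $5, $4  regs=(0,12,1,8,65526,9,0)
  step pc=9: addi  $5, $4, 2  regs=(0,12,1,8,65526,65528,0)
  step pc=10: slt  $2, $4, $5  regs=(0,12,1,8,65526,65528,0)
  step pc=11: xor  $4, $6, $3  regs=(0,12,1,8,8,65528,0)
  step pc=12: slt  $3, $6, $0  regs=(0,12,1,0,8,65528,0)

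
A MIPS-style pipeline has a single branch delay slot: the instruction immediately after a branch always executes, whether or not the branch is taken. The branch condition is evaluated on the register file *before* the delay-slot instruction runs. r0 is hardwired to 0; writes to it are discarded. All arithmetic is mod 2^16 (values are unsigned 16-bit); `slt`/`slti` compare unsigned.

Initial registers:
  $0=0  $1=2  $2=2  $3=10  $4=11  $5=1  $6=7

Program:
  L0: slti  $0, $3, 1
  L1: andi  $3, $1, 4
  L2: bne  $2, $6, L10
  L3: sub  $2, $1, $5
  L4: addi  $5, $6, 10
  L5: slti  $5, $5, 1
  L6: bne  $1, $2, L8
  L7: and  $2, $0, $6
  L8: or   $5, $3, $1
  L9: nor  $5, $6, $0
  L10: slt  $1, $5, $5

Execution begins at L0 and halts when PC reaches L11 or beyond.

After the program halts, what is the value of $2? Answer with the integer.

1

PC=0  slti  $0, $3, 1        | $0=0 $1=2 $2=2 $3=10 $4=11 $5=1 $6=7
PC=1  andi  $3, $1, 4        | $0=0 $1=2 $2=2 $3=0 $4=11 $5=1 $6=7
PC=2  bne  $2, $6, L10       | $0=0 $1=2 $2=2 $3=0 $4=11 $5=1 $6=7  [TAKEN]
PC=3  sub  $2, $1, $5        | $0=0 $1=2 $2=1 $3=0 $4=11 $5=1 $6=7
PC=10 slt  $1, $5, $5        | $0=0 $1=0 $2=1 $3=0 $4=11 $5=1 $6=7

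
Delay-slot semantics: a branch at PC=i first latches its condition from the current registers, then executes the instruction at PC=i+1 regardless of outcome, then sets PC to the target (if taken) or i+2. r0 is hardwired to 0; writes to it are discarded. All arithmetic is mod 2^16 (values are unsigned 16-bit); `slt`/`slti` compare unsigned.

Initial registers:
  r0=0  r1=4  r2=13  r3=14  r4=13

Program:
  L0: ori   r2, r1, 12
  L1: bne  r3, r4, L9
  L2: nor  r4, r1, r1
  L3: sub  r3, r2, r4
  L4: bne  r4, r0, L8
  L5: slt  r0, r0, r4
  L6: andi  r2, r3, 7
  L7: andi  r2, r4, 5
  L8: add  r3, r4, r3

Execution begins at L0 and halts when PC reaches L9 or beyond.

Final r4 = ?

65531

[0] ori   r2, r1, 12  →  {r0:0, r1:4, r2:12, r3:14, r4:13}
[1] bne  r3, r4, L9  →  {r0:0, r1:4, r2:12, r3:14, r4:13}  ⟨branch taken⟩
[2] nor  r4, r1, r1  →  {r0:0, r1:4, r2:12, r3:14, r4:65531}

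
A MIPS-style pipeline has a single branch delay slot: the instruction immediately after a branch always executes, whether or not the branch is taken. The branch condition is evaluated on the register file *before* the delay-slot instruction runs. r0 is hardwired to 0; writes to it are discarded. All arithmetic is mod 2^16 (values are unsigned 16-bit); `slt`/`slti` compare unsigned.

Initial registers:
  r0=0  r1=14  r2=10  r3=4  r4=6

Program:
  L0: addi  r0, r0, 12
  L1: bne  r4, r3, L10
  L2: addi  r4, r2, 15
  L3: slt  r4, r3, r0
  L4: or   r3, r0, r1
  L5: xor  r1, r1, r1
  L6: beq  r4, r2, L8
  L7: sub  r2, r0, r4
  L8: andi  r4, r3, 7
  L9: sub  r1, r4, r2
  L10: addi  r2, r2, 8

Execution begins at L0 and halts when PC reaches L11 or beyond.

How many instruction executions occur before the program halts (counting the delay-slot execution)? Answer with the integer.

4

PC=0  addi  r0, r0, 12       | r0=0 r1=14 r2=10 r3=4 r4=6
PC=1  bne  r4, r3, L10       | r0=0 r1=14 r2=10 r3=4 r4=6  [TAKEN]
PC=2  addi  r4, r2, 15       | r0=0 r1=14 r2=10 r3=4 r4=25
PC=10 addi  r2, r2, 8        | r0=0 r1=14 r2=18 r3=4 r4=25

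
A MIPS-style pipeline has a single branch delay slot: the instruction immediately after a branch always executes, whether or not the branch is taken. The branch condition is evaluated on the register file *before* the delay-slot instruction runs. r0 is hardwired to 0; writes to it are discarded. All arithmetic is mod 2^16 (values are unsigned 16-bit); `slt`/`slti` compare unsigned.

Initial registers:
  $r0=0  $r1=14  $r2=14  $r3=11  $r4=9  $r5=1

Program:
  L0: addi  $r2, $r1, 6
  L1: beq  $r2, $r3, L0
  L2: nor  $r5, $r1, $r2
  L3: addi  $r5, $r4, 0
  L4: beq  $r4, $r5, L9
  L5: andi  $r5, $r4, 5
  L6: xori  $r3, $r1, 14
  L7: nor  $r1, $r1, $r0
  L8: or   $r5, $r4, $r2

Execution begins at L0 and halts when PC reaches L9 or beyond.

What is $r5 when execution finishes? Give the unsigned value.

  step pc=0: addi  $r2, $r1, 6  regs=(0,14,20,11,9,1)
  step pc=1: beq  $r2, $r3, L0  cond=F  regs=(0,14,20,11,9,1)
  step pc=2: nor  $r5, $r1, $r2  regs=(0,14,20,11,9,65505)
  step pc=3: addi  $r5, $r4, 0  regs=(0,14,20,11,9,9)
  step pc=4: beq  $r4, $r5, L9  cond=T  regs=(0,14,20,11,9,9)
  step pc=5: andi  $r5, $r4, 5  regs=(0,14,20,11,9,1)

1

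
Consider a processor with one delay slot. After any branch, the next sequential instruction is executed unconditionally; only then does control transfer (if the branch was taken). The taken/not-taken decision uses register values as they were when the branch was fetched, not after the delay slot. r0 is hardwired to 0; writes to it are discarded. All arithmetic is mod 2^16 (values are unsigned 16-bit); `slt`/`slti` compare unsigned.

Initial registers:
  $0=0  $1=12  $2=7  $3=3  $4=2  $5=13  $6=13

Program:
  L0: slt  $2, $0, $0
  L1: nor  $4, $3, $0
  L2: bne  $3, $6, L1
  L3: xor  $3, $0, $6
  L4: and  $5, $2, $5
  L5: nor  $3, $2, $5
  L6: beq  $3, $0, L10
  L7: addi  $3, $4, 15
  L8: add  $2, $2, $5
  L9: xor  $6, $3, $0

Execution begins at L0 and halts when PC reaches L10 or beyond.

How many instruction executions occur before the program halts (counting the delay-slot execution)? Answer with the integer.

13

PC=0  slt  $2, $0, $0        | $0=0 $1=12 $2=0 $3=3 $4=2 $5=13 $6=13
PC=1  nor  $4, $3, $0        | $0=0 $1=12 $2=0 $3=3 $4=65532 $5=13 $6=13
PC=2  bne  $3, $6, L1        | $0=0 $1=12 $2=0 $3=3 $4=65532 $5=13 $6=13  [TAKEN]
PC=3  xor  $3, $0, $6        | $0=0 $1=12 $2=0 $3=13 $4=65532 $5=13 $6=13
PC=1  nor  $4, $3, $0        | $0=0 $1=12 $2=0 $3=13 $4=65522 $5=13 $6=13
PC=2  bne  $3, $6, L1        | $0=0 $1=12 $2=0 $3=13 $4=65522 $5=13 $6=13  [not taken]
PC=3  xor  $3, $0, $6        | $0=0 $1=12 $2=0 $3=13 $4=65522 $5=13 $6=13
PC=4  and  $5, $2, $5        | $0=0 $1=12 $2=0 $3=13 $4=65522 $5=0 $6=13
PC=5  nor  $3, $2, $5        | $0=0 $1=12 $2=0 $3=65535 $4=65522 $5=0 $6=13
PC=6  beq  $3, $0, L10       | $0=0 $1=12 $2=0 $3=65535 $4=65522 $5=0 $6=13  [not taken]
PC=7  addi  $3, $4, 15       | $0=0 $1=12 $2=0 $3=1 $4=65522 $5=0 $6=13
PC=8  add  $2, $2, $5        | $0=0 $1=12 $2=0 $3=1 $4=65522 $5=0 $6=13
PC=9  xor  $6, $3, $0        | $0=0 $1=12 $2=0 $3=1 $4=65522 $5=0 $6=1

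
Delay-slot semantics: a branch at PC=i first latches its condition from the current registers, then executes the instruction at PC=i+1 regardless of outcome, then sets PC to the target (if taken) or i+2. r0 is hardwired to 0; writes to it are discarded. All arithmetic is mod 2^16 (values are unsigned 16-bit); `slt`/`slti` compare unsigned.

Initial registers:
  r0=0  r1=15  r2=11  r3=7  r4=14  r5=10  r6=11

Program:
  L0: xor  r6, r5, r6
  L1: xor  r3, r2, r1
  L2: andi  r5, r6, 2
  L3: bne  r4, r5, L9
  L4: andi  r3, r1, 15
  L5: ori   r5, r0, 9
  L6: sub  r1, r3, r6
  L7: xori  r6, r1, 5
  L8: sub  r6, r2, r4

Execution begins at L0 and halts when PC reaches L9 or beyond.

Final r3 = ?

15

[0] xor  r6, r5, r6  →  {r0:0, r1:15, r2:11, r3:7, r4:14, r5:10, r6:1}
[1] xor  r3, r2, r1  →  {r0:0, r1:15, r2:11, r3:4, r4:14, r5:10, r6:1}
[2] andi  r5, r6, 2  →  {r0:0, r1:15, r2:11, r3:4, r4:14, r5:0, r6:1}
[3] bne  r4, r5, L9  →  {r0:0, r1:15, r2:11, r3:4, r4:14, r5:0, r6:1}  ⟨branch taken⟩
[4] andi  r3, r1, 15  →  {r0:0, r1:15, r2:11, r3:15, r4:14, r5:0, r6:1}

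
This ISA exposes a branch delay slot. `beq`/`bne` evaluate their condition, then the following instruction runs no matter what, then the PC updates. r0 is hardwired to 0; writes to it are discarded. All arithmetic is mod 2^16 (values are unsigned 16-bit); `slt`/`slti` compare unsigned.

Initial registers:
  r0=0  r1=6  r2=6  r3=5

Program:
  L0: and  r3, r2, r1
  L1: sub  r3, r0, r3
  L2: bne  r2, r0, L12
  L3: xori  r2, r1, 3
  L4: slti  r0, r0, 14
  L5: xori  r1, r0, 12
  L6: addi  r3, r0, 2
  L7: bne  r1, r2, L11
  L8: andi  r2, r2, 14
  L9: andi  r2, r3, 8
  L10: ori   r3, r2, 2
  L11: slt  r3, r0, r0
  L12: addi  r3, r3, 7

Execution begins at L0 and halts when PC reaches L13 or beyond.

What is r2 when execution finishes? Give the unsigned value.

5

#0 and  r3, r2, r1 ; 0/6/6/6
#1 sub  r3, r0, r3 ; 0/6/6/65530
#2 bne  r2, r0, L12 ; 0/6/6/65530 ; →target
#3 xori  r2, r1, 3 ; 0/6/5/65530
#12 addi  r3, r3, 7 ; 0/6/5/1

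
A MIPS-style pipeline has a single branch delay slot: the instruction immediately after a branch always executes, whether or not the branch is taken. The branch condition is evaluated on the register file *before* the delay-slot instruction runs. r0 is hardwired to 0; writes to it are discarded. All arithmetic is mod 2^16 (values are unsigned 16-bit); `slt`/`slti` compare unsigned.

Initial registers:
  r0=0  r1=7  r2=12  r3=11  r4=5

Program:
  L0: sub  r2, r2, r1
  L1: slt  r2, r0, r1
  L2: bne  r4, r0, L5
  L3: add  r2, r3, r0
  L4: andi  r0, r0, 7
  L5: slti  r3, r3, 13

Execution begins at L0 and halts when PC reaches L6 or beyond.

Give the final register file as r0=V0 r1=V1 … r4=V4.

r0=0 r1=7 r2=11 r3=1 r4=5

#0 sub  r2, r2, r1 ; 0/7/5/11/5
#1 slt  r2, r0, r1 ; 0/7/1/11/5
#2 bne  r4, r0, L5 ; 0/7/1/11/5 ; →target
#3 add  r2, r3, r0 ; 0/7/11/11/5
#5 slti  r3, r3, 13 ; 0/7/11/1/5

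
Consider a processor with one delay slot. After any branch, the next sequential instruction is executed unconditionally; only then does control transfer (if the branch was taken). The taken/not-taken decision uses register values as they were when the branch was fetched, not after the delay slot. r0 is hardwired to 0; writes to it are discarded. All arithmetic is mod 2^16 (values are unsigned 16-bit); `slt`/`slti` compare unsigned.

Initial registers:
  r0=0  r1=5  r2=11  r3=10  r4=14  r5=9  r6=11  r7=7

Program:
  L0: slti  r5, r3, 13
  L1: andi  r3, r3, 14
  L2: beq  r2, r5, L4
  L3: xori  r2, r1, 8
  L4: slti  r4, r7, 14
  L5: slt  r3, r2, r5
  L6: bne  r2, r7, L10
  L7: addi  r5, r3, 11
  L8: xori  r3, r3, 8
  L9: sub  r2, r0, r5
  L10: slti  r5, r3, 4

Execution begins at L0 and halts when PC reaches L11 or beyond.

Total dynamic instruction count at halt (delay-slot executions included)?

  step pc=0: slti  r5, r3, 13  regs=(0,5,11,10,14,1,11,7)
  step pc=1: andi  r3, r3, 14  regs=(0,5,11,10,14,1,11,7)
  step pc=2: beq  r2, r5, L4  cond=F  regs=(0,5,11,10,14,1,11,7)
  step pc=3: xori  r2, r1, 8  regs=(0,5,13,10,14,1,11,7)
  step pc=4: slti  r4, r7, 14  regs=(0,5,13,10,1,1,11,7)
  step pc=5: slt  r3, r2, r5  regs=(0,5,13,0,1,1,11,7)
  step pc=6: bne  r2, r7, L10  cond=T  regs=(0,5,13,0,1,1,11,7)
  step pc=7: addi  r5, r3, 11  regs=(0,5,13,0,1,11,11,7)
  step pc=10: slti  r5, r3, 4  regs=(0,5,13,0,1,1,11,7)

9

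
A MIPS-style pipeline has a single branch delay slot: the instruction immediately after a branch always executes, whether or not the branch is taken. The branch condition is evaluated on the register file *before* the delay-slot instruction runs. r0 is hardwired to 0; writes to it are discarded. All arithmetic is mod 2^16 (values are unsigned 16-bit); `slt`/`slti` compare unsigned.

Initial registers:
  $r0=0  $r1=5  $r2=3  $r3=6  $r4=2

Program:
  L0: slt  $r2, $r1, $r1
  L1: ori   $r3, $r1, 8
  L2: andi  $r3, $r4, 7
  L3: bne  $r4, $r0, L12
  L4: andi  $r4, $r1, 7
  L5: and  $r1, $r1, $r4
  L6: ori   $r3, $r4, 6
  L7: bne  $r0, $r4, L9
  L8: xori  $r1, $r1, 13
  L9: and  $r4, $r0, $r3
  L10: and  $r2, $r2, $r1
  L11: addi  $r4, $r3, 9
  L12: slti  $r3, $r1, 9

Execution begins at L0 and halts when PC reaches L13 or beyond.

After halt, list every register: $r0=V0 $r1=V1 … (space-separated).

$r0=0 $r1=5 $r2=0 $r3=1 $r4=5

[0] slt  $r2, $r1, $r1  →  {$r0:0, $r1:5, $r2:0, $r3:6, $r4:2}
[1] ori   $r3, $r1, 8  →  {$r0:0, $r1:5, $r2:0, $r3:13, $r4:2}
[2] andi  $r3, $r4, 7  →  {$r0:0, $r1:5, $r2:0, $r3:2, $r4:2}
[3] bne  $r4, $r0, L12  →  {$r0:0, $r1:5, $r2:0, $r3:2, $r4:2}  ⟨branch taken⟩
[4] andi  $r4, $r1, 7  →  {$r0:0, $r1:5, $r2:0, $r3:2, $r4:5}
[12] slti  $r3, $r1, 9  →  {$r0:0, $r1:5, $r2:0, $r3:1, $r4:5}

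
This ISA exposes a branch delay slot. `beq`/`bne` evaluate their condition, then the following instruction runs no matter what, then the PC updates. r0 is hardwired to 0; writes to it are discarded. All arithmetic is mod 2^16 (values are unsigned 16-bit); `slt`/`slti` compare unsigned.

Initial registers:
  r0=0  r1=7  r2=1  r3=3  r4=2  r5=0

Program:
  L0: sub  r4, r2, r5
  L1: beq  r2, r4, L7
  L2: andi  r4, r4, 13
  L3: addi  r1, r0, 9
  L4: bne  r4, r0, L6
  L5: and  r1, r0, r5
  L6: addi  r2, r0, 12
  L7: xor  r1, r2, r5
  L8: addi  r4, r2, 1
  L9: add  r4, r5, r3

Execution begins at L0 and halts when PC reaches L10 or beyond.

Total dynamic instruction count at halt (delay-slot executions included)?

6

#0 sub  r4, r2, r5 ; 0/7/1/3/1/0
#1 beq  r2, r4, L7 ; 0/7/1/3/1/0 ; →target
#2 andi  r4, r4, 13 ; 0/7/1/3/1/0
#7 xor  r1, r2, r5 ; 0/1/1/3/1/0
#8 addi  r4, r2, 1 ; 0/1/1/3/2/0
#9 add  r4, r5, r3 ; 0/1/1/3/3/0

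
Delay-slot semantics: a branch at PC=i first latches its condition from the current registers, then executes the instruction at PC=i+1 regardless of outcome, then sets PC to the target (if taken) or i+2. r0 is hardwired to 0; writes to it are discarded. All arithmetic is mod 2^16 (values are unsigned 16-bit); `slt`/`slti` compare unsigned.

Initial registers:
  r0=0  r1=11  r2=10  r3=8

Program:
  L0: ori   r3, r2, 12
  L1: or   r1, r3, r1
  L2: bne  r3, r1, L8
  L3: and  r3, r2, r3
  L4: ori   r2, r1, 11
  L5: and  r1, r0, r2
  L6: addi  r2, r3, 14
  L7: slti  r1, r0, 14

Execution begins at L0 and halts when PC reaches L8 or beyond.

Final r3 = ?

10

PC=0  ori   r3, r2, 12       | r0=0 r1=11 r2=10 r3=14
PC=1  or   r1, r3, r1        | r0=0 r1=15 r2=10 r3=14
PC=2  bne  r3, r1, L8        | r0=0 r1=15 r2=10 r3=14  [TAKEN]
PC=3  and  r3, r2, r3        | r0=0 r1=15 r2=10 r3=10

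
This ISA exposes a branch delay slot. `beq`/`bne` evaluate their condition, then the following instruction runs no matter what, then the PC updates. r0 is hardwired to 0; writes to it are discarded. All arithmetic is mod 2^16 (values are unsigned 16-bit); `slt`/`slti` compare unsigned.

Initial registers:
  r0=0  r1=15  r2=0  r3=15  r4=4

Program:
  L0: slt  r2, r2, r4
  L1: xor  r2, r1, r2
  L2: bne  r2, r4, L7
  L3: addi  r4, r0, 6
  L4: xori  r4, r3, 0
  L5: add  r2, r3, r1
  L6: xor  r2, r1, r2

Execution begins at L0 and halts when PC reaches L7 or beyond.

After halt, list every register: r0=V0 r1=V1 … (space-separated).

r0=0 r1=15 r2=14 r3=15 r4=6

PC=0  slt  r2, r2, r4        | r0=0 r1=15 r2=1 r3=15 r4=4
PC=1  xor  r2, r1, r2        | r0=0 r1=15 r2=14 r3=15 r4=4
PC=2  bne  r2, r4, L7        | r0=0 r1=15 r2=14 r3=15 r4=4  [TAKEN]
PC=3  addi  r4, r0, 6        | r0=0 r1=15 r2=14 r3=15 r4=6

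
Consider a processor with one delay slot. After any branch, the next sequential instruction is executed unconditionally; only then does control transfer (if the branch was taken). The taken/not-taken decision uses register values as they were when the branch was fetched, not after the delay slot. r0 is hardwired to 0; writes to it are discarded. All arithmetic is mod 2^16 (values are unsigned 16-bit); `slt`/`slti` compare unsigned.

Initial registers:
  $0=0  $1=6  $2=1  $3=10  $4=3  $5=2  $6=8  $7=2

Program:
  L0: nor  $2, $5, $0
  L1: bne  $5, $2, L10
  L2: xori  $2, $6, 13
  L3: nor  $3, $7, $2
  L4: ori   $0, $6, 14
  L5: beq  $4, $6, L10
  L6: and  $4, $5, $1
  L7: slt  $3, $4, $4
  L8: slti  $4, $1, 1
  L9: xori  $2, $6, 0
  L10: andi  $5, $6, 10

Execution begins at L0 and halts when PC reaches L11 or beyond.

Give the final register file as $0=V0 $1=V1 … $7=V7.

PC=0  nor  $2, $5, $0        | $0=0 $1=6 $2=65533 $3=10 $4=3 $5=2 $6=8 $7=2
PC=1  bne  $5, $2, L10       | $0=0 $1=6 $2=65533 $3=10 $4=3 $5=2 $6=8 $7=2  [TAKEN]
PC=2  xori  $2, $6, 13       | $0=0 $1=6 $2=5 $3=10 $4=3 $5=2 $6=8 $7=2
PC=10 andi  $5, $6, 10       | $0=0 $1=6 $2=5 $3=10 $4=3 $5=8 $6=8 $7=2

$0=0 $1=6 $2=5 $3=10 $4=3 $5=8 $6=8 $7=2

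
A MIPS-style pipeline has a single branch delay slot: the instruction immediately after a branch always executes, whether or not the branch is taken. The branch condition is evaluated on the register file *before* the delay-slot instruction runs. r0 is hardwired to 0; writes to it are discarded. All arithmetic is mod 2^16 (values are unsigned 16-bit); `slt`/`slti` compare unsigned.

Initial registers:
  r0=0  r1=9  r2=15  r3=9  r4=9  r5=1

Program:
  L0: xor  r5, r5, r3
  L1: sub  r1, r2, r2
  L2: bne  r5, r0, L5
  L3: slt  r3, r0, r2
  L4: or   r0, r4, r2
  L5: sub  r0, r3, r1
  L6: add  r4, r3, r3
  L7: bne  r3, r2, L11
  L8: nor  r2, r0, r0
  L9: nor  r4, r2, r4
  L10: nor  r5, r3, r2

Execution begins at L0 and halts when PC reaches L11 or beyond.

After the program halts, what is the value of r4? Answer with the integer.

[0] xor  r5, r5, r3  →  {r0:0, r1:9, r2:15, r3:9, r4:9, r5:8}
[1] sub  r1, r2, r2  →  {r0:0, r1:0, r2:15, r3:9, r4:9, r5:8}
[2] bne  r5, r0, L5  →  {r0:0, r1:0, r2:15, r3:9, r4:9, r5:8}  ⟨branch taken⟩
[3] slt  r3, r0, r2  →  {r0:0, r1:0, r2:15, r3:1, r4:9, r5:8}
[5] sub  r0, r3, r1  →  {r0:0, r1:0, r2:15, r3:1, r4:9, r5:8}
[6] add  r4, r3, r3  →  {r0:0, r1:0, r2:15, r3:1, r4:2, r5:8}
[7] bne  r3, r2, L11  →  {r0:0, r1:0, r2:15, r3:1, r4:2, r5:8}  ⟨branch taken⟩
[8] nor  r2, r0, r0  →  {r0:0, r1:0, r2:65535, r3:1, r4:2, r5:8}

2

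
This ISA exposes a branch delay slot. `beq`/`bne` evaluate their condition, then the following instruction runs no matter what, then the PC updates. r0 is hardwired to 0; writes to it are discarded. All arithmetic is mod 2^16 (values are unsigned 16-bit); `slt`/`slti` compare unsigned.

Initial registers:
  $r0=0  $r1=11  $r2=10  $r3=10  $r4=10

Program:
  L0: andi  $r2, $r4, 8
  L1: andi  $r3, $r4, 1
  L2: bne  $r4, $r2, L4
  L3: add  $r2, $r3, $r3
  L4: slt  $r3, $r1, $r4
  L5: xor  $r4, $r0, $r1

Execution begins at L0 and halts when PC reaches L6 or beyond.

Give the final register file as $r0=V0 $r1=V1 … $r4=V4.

  step pc=0: andi  $r2, $r4, 8  regs=(0,11,8,10,10)
  step pc=1: andi  $r3, $r4, 1  regs=(0,11,8,0,10)
  step pc=2: bne  $r4, $r2, L4  cond=T  regs=(0,11,8,0,10)
  step pc=3: add  $r2, $r3, $r3  regs=(0,11,0,0,10)
  step pc=4: slt  $r3, $r1, $r4  regs=(0,11,0,0,10)
  step pc=5: xor  $r4, $r0, $r1  regs=(0,11,0,0,11)

$r0=0 $r1=11 $r2=0 $r3=0 $r4=11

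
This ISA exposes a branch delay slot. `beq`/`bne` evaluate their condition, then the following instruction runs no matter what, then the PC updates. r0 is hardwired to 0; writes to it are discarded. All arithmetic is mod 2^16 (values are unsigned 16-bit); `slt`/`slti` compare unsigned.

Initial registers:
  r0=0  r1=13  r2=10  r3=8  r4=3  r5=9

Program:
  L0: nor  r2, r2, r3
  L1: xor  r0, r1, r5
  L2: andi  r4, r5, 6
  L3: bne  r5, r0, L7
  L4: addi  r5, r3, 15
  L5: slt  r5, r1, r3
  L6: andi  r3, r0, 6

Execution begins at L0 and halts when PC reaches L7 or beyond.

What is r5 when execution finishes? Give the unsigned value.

23

#0 nor  r2, r2, r3 ; 0/13/65525/8/3/9
#1 xor  r0, r1, r5 ; 0/13/65525/8/3/9
#2 andi  r4, r5, 6 ; 0/13/65525/8/0/9
#3 bne  r5, r0, L7 ; 0/13/65525/8/0/9 ; →target
#4 addi  r5, r3, 15 ; 0/13/65525/8/0/23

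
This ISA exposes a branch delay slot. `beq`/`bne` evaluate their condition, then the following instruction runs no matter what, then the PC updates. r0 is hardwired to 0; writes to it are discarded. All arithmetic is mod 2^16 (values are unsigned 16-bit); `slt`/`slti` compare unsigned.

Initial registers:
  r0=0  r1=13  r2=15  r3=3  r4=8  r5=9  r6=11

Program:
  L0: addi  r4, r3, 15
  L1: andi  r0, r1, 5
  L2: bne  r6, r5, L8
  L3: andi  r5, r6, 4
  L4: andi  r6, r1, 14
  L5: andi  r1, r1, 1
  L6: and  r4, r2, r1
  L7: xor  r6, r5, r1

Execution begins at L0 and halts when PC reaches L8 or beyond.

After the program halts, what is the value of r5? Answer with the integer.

0

[0] addi  r4, r3, 15  →  {r0:0, r1:13, r2:15, r3:3, r4:18, r5:9, r6:11}
[1] andi  r0, r1, 5  →  {r0:0, r1:13, r2:15, r3:3, r4:18, r5:9, r6:11}
[2] bne  r6, r5, L8  →  {r0:0, r1:13, r2:15, r3:3, r4:18, r5:9, r6:11}  ⟨branch taken⟩
[3] andi  r5, r6, 4  →  {r0:0, r1:13, r2:15, r3:3, r4:18, r5:0, r6:11}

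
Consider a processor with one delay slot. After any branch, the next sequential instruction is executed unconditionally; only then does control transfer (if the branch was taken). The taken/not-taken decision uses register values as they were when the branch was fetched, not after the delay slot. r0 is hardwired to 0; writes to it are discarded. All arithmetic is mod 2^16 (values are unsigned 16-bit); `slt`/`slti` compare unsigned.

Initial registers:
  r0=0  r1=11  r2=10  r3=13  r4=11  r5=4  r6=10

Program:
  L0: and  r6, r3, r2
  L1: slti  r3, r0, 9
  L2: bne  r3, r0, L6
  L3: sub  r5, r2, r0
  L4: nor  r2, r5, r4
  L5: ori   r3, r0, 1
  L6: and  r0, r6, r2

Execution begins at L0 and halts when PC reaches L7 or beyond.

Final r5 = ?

[0] and  r6, r3, r2  →  {r0:0, r1:11, r2:10, r3:13, r4:11, r5:4, r6:8}
[1] slti  r3, r0, 9  →  {r0:0, r1:11, r2:10, r3:1, r4:11, r5:4, r6:8}
[2] bne  r3, r0, L6  →  {r0:0, r1:11, r2:10, r3:1, r4:11, r5:4, r6:8}  ⟨branch taken⟩
[3] sub  r5, r2, r0  →  {r0:0, r1:11, r2:10, r3:1, r4:11, r5:10, r6:8}
[6] and  r0, r6, r2  →  {r0:0, r1:11, r2:10, r3:1, r4:11, r5:10, r6:8}

10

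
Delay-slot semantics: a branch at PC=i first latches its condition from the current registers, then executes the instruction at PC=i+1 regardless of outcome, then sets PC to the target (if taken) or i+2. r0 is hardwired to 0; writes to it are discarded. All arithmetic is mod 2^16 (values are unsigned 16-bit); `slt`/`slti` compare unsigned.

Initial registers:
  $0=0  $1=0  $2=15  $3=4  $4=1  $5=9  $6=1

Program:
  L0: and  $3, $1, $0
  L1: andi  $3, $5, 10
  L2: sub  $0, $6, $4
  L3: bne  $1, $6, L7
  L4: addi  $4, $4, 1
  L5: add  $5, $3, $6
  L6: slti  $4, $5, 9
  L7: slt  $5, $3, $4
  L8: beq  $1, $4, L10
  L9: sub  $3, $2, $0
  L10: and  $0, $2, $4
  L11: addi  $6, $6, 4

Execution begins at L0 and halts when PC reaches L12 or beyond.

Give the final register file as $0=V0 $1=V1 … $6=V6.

$0=0 $1=0 $2=15 $3=15 $4=2 $5=0 $6=5

[0] and  $3, $1, $0  →  {$0:0, $1:0, $2:15, $3:0, $4:1, $5:9, $6:1}
[1] andi  $3, $5, 10  →  {$0:0, $1:0, $2:15, $3:8, $4:1, $5:9, $6:1}
[2] sub  $0, $6, $4  →  {$0:0, $1:0, $2:15, $3:8, $4:1, $5:9, $6:1}
[3] bne  $1, $6, L7  →  {$0:0, $1:0, $2:15, $3:8, $4:1, $5:9, $6:1}  ⟨branch taken⟩
[4] addi  $4, $4, 1  →  {$0:0, $1:0, $2:15, $3:8, $4:2, $5:9, $6:1}
[7] slt  $5, $3, $4  →  {$0:0, $1:0, $2:15, $3:8, $4:2, $5:0, $6:1}
[8] beq  $1, $4, L10  →  {$0:0, $1:0, $2:15, $3:8, $4:2, $5:0, $6:1}  ⟨branch fallthrough⟩
[9] sub  $3, $2, $0  →  {$0:0, $1:0, $2:15, $3:15, $4:2, $5:0, $6:1}
[10] and  $0, $2, $4  →  {$0:0, $1:0, $2:15, $3:15, $4:2, $5:0, $6:1}
[11] addi  $6, $6, 4  →  {$0:0, $1:0, $2:15, $3:15, $4:2, $5:0, $6:5}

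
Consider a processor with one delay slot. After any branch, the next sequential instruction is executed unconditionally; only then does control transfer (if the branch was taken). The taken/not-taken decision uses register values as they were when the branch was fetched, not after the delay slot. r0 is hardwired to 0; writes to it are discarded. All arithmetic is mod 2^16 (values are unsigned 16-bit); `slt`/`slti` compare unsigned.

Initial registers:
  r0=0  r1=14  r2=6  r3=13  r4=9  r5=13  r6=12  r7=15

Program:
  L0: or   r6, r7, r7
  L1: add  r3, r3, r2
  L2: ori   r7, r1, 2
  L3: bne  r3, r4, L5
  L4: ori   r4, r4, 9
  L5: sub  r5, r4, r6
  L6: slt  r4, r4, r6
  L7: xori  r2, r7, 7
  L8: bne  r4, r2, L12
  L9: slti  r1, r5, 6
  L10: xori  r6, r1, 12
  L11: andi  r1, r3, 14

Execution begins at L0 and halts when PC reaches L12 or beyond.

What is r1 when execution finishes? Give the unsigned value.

#0 or   r6, r7, r7 ; 0/14/6/13/9/13/15/15
#1 add  r3, r3, r2 ; 0/14/6/19/9/13/15/15
#2 ori   r7, r1, 2 ; 0/14/6/19/9/13/15/14
#3 bne  r3, r4, L5 ; 0/14/6/19/9/13/15/14 ; →target
#4 ori   r4, r4, 9 ; 0/14/6/19/9/13/15/14
#5 sub  r5, r4, r6 ; 0/14/6/19/9/65530/15/14
#6 slt  r4, r4, r6 ; 0/14/6/19/1/65530/15/14
#7 xori  r2, r7, 7 ; 0/14/9/19/1/65530/15/14
#8 bne  r4, r2, L12 ; 0/14/9/19/1/65530/15/14 ; →target
#9 slti  r1, r5, 6 ; 0/0/9/19/1/65530/15/14

0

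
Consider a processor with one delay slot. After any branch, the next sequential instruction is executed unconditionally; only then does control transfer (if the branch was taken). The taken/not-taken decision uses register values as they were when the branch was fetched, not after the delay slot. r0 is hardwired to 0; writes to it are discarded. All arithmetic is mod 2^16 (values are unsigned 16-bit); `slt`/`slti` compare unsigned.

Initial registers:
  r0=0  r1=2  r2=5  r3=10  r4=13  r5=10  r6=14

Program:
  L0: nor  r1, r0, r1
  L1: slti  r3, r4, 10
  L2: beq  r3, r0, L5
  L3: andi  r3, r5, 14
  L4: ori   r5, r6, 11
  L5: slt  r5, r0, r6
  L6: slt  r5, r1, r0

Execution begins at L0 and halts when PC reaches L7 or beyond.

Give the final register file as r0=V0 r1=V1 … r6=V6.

#0 nor  r1, r0, r1 ; 0/65533/5/10/13/10/14
#1 slti  r3, r4, 10 ; 0/65533/5/0/13/10/14
#2 beq  r3, r0, L5 ; 0/65533/5/0/13/10/14 ; →target
#3 andi  r3, r5, 14 ; 0/65533/5/10/13/10/14
#5 slt  r5, r0, r6 ; 0/65533/5/10/13/1/14
#6 slt  r5, r1, r0 ; 0/65533/5/10/13/0/14

r0=0 r1=65533 r2=5 r3=10 r4=13 r5=0 r6=14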